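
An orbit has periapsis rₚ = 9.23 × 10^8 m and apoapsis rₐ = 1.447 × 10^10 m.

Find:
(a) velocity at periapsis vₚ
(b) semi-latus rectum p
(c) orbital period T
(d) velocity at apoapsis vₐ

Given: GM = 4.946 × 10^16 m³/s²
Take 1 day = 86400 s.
rₚ = 9.23 × 10^8 m
rₐ = 1.447 × 10^10 m
GM = 4.946 × 10^16 m³/s²
a = (rₚ + rₐ)/2 = 7.6965 × 10^9 m
e = (rₐ − rₚ)/(rₐ + rₚ) = (1.3547 × 10^10) / (1.5393 × 10^10) = 0.880075
(a) vₚ² = GM (2/rₚ − 1/a) = 4.946 × 10^16 × (2.16685 × 10^-9 − 1.29929 × 10^-10) = 1.00746 × 10^8 m²/s²;  vₚ = 10037.2 m/s ≈ 10.04 km/s
(b) 1 − e² = 0.225467;  p = a(1 − e²) = 7.6965 × 10^9 × 0.225467 = 1.73531 × 10^9 m ≈ 1.735 × 10^9 m
(c) a³ = 4.55911 × 10^29 m³;  T = 2π √(a³/GM) = 2π × 3.03608 × 10^6 s = 1.90762 × 10^7 s ≈ 220.8 days
(d) vₐ² = GM (2/rₐ − 1/a) = 4.946 × 10^16 × (1.38217 × 10^-10 − 1.29929 × 10^-10) = 409915 m²/s²;  vₐ = 640.246 m/s ≈ 640.2 m/s

Final answer:
(a) velocity at periapsis vₚ = 10.04 km/s
(b) semi-latus rectum p = 1.735 × 10^9 m
(c) orbital period T = 220.8 days
(d) velocity at apoapsis vₐ = 640.2 m/s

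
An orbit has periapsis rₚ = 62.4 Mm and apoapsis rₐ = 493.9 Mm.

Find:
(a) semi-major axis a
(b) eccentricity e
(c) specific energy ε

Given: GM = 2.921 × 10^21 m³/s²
rₚ = 62.4 Mm = 6.24 × 10^7 m
rₐ = 493.9 Mm = 4.939 × 10^8 m
GM = 2.921 × 10^21 m³/s²
a = (rₚ + rₐ)/2 = 2.7815 × 10^8 m
e = (rₐ − rₚ)/(rₐ + rₚ) = (4.315 × 10^8) / (5.563 × 10^8) = 0.775661
(a) a = 2.7815 × 10^8 m ≈ 278.1 Mm
(b) e = 0.775661 ≈ 0.7757
(c) 2a = 5.563 × 10^8 m;  ε = −GM/(2a) = -5.25076 × 10^12 J/kg ≈ -5251 GJ/kg

Final answer:
(a) semi-major axis a = 278.1 Mm
(b) eccentricity e = 0.7757
(c) specific energy ε = -5251 GJ/kg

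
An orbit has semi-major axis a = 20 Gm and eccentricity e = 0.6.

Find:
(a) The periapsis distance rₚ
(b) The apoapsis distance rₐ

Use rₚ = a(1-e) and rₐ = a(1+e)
a = 20 Gm = 2 × 10^10 m
e = 0.6:  1 − e = 0.4,  1 + e = 1.6
(a) rₚ = a(1 − e) = 2 × 10^10 m × 0.4 = 8 × 10^9 m ≈ 8 Gm
(b) rₐ = a(1 + e) = 2 × 10^10 m × 1.6 = 3.2 × 10^10 m ≈ 32 Gm

Final answer:
(a) rₚ = 8 Gm
(b) rₐ = 32 Gm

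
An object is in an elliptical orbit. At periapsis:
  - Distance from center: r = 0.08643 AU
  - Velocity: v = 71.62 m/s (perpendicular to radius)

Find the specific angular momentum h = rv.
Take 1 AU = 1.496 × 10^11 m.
r = 0.08643 AU = 1.29299 × 10^10 m
v = 71.62 m/s
h = rv = 1.29299 × 10^10 × 71.62 = 9.26041 × 10^11 m²/s ≈ 9.26 × 10^11 m²/s

Final answer: h = 9.26 × 10^11 m²/s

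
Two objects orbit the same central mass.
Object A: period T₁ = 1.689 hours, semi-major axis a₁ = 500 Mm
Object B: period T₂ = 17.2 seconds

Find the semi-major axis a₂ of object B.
T₁ = 1.689 hours = 6080.4 s
T₂ = 17.2 seconds
a₁ = 500 Mm = 5 × 10^8 m
Kepler's third law: (T₂/T₁)² = (a₂/a₁)³  ⇒  a₂ = a₁ (T₂/T₁)^(2/3)
T₂/T₁ = 0.00282876
(T₂/T₁)^(2/3) = 0.0200016
a₂ = 5 × 10^8 m × 0.0200016 = 1.00008 × 10^7 m ≈ 10 Mm

Final answer: a₂ = 10 Mm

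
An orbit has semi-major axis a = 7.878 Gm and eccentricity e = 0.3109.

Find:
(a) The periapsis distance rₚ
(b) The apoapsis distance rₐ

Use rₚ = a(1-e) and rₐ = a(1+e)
a = 7.878 Gm = 7.878 × 10^9 m
e = 0.3109:  1 − e = 0.6891,  1 + e = 1.3109
(a) rₚ = a(1 − e) = 7.878 × 10^9 m × 0.6891 = 5.42873 × 10^9 m ≈ 5.429 Gm
(b) rₐ = a(1 + e) = 7.878 × 10^9 m × 1.3109 = 1.03273 × 10^10 m ≈ 10.33 Gm

Final answer:
(a) rₚ = 5.429 Gm
(b) rₐ = 10.33 Gm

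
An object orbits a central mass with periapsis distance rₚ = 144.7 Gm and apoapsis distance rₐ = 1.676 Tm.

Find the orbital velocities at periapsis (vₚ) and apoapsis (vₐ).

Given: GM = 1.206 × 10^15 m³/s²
rₚ = 144.7 Gm = 1.447 × 10^11 m
rₐ = 1.676 Tm = 1.676 × 10^12 m
GM = 1.206 × 10^15 m³/s²
a = (rₚ + rₐ)/2 = 9.1035 × 10^11 m
Vis-viva: v² = GM (2/r − 1/a)
vₚ² = 1.206 × 10^15 × (1.38217 × 10^-11 − 1.09848 × 10^-12) = 15344.2 m²/s²
vₚ = 123.872 m/s ≈ 123.9 m/s
vₐ² = 1.206 × 10^15 × (1.19332 × 10^-12 − 1.09848 × 10^-12) = 114.376 m²/s²
vₐ = 10.6947 m/s ≈ 10.69 m/s

Final answer: vₚ = 123.9 m/s, vₐ = 10.69 m/s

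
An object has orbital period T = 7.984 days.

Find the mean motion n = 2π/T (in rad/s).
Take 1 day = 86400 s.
T = 7.984 days = 689818 s
n = 2π / 689818 s = 9.10847 × 10^-6 rad/s ≈ 9.108 × 10^-6 rad/s

Final answer: n = 9.108 × 10^-6 rad/s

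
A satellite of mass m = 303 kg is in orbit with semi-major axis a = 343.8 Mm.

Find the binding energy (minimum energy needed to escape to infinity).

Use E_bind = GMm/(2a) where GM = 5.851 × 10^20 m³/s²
a = 343.8 Mm = 3.438 × 10^8 m
GM = 5.851 × 10^20 m³/s²
m = 303 kg
GMm = 5.851 × 10^20 × 303 = 1.77285 × 10^23 m³·kg/s²
2a = 6.876 × 10^8 m
E_bind = GMm/(2a) = 2.57832 × 10^14 J ≈ 257.8 TJ

Final answer: 257.8 TJ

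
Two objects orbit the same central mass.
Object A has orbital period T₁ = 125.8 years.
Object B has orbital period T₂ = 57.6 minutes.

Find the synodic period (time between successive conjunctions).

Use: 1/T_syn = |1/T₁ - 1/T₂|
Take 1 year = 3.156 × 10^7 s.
T₁ = 125.8 years = 3.97025 × 10^9 s
T₂ = 57.6 minutes = 3456 s
1/T₁ = 2.51873 × 10^-10 s⁻¹
1/T₂ = 0.000289352 s⁻¹
|1/T₁ − 1/T₂| = 0.000289352 s⁻¹
T_syn = 1 / |1/T₁ − 1/T₂| = 3456 s ≈ 57.6 minutes

Final answer: T_syn = 57.6 minutes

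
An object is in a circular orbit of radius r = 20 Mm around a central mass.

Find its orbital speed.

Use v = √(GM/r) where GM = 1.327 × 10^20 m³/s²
r = 20 Mm = 2 × 10^7 m
GM = 1.327 × 10^20 m³/s²
GM/r = (1.327 × 10^20) / (2 × 10^7) = 6.635 × 10^12 m²/s²
v = √(GM/r) = 2.57585 × 10^6 m/s ≈ 2576 km/s

Final answer: 2576 km/s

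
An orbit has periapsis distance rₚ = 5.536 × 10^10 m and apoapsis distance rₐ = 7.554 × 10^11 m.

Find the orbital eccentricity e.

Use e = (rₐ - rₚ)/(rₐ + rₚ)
rₚ = 5.536 × 10^10 m
rₐ = 7.554 × 10^11 m
rₐ − rₚ = 7.0004 × 10^11 m
rₐ + rₚ = 8.1076 × 10^11 m
e = (rₐ − rₚ)/(rₐ + rₚ) = 0.863437

Final answer: e = 0.8634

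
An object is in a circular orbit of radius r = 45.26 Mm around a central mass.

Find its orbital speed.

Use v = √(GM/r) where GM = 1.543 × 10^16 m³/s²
r = 45.26 Mm = 4.526 × 10^7 m
GM = 1.543 × 10^16 m³/s²
GM/r = (1.543 × 10^16) / (4.526 × 10^7) = 3.40919 × 10^8 m²/s²
v = √(GM/r) = 18464 m/s ≈ 18.46 km/s

Final answer: 18.46 km/s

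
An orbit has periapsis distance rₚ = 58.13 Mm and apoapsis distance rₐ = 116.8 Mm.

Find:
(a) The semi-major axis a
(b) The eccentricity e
rₚ = 58.13 Mm = 5.813 × 10^7 m
rₐ = 116.8 Mm = 1.168 × 10^8 m
(a) a = (rₚ + rₐ)/2 = 8.7465 × 10^7 m ≈ 87.47 Mm
(b) e = (rₐ − rₚ)/(rₐ + rₚ) = (5.867 × 10^7) / (1.7493 × 10^8) = 0.335391

Final answer:
(a) a = 87.47 Mm
(b) e = 0.3354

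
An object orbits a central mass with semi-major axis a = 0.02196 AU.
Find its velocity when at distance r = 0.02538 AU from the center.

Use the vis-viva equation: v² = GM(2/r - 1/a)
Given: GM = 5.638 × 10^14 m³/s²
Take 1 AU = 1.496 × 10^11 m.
a = 0.02196 AU = 3.28522 × 10^9 m
r = 0.02538 AU = 3.79685 × 10^9 m
GM = 5.638 × 10^14 m³/s²
2/r − 1/a = 5.26753 × 10^-10 − 3.04394 × 10^-10 = 2.22359 × 10^-10 m⁻¹
v² = GM (2/r − 1/a) = 125366 m²/s²
v = 354.07 m/s ≈ 354.1 m/s

Final answer: 354.1 m/s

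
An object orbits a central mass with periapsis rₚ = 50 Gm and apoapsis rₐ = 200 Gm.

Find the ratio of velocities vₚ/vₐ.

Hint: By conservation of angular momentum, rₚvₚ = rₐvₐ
rₚ = 50 Gm = 5 × 10^10 m
rₐ = 200 Gm = 2 × 10^11 m
rₚvₚ = rₐvₐ  ⇒  vₚ/vₐ = rₐ/rₚ
vₚ/vₐ = (2 × 10^11) / (5 × 10^10) = 4

Final answer: vₚ/vₐ = 4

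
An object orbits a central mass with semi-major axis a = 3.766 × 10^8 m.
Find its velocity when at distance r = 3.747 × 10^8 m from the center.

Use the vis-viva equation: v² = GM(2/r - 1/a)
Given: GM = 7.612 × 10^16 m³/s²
a = 3.766 × 10^8 m
r = 3.747 × 10^8 m
GM = 7.612 × 10^16 m³/s²
2/r − 1/a = 5.3376 × 10^-9 − 2.65534 × 10^-9 = 2.68227 × 10^-9 m⁻¹
v² = GM (2/r − 1/a) = 2.04174 × 10^8 m²/s²
v = 14289 m/s ≈ 14.29 km/s

Final answer: 14.29 km/s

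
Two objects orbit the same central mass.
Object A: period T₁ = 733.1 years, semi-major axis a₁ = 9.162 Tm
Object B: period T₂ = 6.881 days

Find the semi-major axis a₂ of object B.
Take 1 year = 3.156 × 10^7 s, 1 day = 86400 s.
T₁ = 733.1 years = 2.31366 × 10^10 s
T₂ = 6.881 days = 594518 s
a₁ = 9.162 Tm = 9.162 × 10^12 m
Kepler's third law: (T₂/T₁)² = (a₂/a₁)³  ⇒  a₂ = a₁ (T₂/T₁)^(2/3)
T₂/T₁ = 2.5696 × 10^-5
(T₂/T₁)^(2/3) = 0.000870783
a₂ = 9.162 × 10^12 m × 0.000870783 = 7.97812 × 10^9 m ≈ 7.978 Gm

Final answer: a₂ = 7.978 Gm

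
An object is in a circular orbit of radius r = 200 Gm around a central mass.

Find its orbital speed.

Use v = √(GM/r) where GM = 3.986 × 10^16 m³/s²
r = 200 Gm = 2 × 10^11 m
GM = 3.986 × 10^16 m³/s²
GM/r = (3.986 × 10^16) / (2 × 10^11) = 199300 m²/s²
v = √(GM/r) = 446.43 m/s ≈ 446.4 m/s

Final answer: 446.4 m/s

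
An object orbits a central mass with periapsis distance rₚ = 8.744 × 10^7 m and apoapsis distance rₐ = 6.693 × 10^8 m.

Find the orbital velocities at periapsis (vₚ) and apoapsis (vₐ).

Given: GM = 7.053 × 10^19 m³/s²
rₚ = 8.744 × 10^7 m
rₐ = 6.693 × 10^8 m
GM = 7.053 × 10^19 m³/s²
a = (rₚ + rₐ)/2 = 3.7837 × 10^8 m
Vis-viva: v² = GM (2/r − 1/a)
vₚ² = 7.053 × 10^19 × (2.28728 × 10^-8 − 2.64292 × 10^-9) = 1.42682 × 10^12 m²/s²
vₚ = 1.19449 × 10^6 m/s ≈ 1194 km/s
vₐ² = 7.053 × 10^19 × (2.9882 × 10^-9 − 2.64292 × 10^-9) = 2.43527 × 10^10 m²/s²
vₐ = 156053 m/s ≈ 156.1 km/s

Final answer: vₚ = 1194 km/s, vₐ = 156.1 km/s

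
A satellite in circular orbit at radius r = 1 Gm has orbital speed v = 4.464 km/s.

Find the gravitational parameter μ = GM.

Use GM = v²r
r = 1 Gm = 1 × 10^9 m
v = 4.464 km/s = 4464 m/s
v² = 1.99273 × 10^7 m²/s²
GM = v²r = 1.99273 × 10^7 × 1 × 10^9 = 1.99273 × 10^16 m³/s²
GM ≈ 1.993 × 10^16 m³/s²

Final answer: GM = 1.993 × 10^16 m³/s²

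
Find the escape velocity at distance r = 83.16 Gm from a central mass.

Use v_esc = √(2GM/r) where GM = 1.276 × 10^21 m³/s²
r = 83.16 Gm = 8.316 × 10^10 m
GM = 1.276 × 10^21 m³/s²
2GM/r = 2 × (1.276 × 10^21) / (8.316 × 10^10) = 3.06878 × 10^10 m²/s²
v_esc = √(2GM/r) = 175179 m/s ≈ 175.2 km/s

Final answer: 175.2 km/s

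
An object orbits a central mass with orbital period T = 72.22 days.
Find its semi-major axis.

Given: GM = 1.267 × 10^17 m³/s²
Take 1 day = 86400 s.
T = 72.22 days = 6.23981 × 10^6 s
GM = 1.267 × 10^17 m³/s²
Kepler's third law: a³ = GM T² / (4π²)
T² = 3.89352 × 10^13 s²
a³ = (1.267 × 10^17) × (3.89352 × 10^13) / (4π²) = 1.24957 × 10^29 m³
a = (a³)^(1/3) = 4.99942 × 10^9 m ≈ 4.999 Gm

Final answer: 4.999 Gm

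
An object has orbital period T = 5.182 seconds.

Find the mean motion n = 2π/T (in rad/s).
T = 5.182 seconds
n = 2π / 5.182 s = 1.2125 rad/s ≈ 1.213 rad/s

Final answer: n = 1.213 rad/s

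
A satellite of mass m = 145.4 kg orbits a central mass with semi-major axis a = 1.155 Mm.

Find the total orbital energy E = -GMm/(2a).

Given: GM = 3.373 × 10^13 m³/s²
a = 1.155 Mm = 1.155 × 10^6 m
GM = 3.373 × 10^13 m³/s²
2a = 2.31 × 10^6 m
GMm = 3.373 × 10^13 × 145.4 = 4.90434 × 10^15 m³·kg/s²
E = −GMm/(2a) = -2.12309 × 10^9 J ≈ -2.123 GJ

Final answer: -2.123 GJ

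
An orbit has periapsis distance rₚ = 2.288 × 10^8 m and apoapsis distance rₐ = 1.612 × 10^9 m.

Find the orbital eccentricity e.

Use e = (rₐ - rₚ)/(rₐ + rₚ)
rₚ = 2.288 × 10^8 m
rₐ = 1.612 × 10^9 m
rₐ − rₚ = 1.3832 × 10^9 m
rₐ + rₚ = 1.8408 × 10^9 m
e = (rₐ − rₚ)/(rₐ + rₚ) = 0.751412

Final answer: e = 0.7514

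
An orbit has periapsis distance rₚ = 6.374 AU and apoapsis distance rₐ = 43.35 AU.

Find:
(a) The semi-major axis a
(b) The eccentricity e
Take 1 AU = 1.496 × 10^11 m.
rₚ = 6.374 AU = 9.5355 × 10^11 m
rₐ = 43.35 AU = 6.48516 × 10^12 m
(a) a = (rₚ + rₐ)/2 = 3.71936 × 10^12 m ≈ 24.86 AU
(b) e = (rₐ − rₚ)/(rₐ + rₚ) = (5.53161 × 10^12) / (7.43871 × 10^12) = 0.743625

Final answer:
(a) a = 24.86 AU
(b) e = 0.7436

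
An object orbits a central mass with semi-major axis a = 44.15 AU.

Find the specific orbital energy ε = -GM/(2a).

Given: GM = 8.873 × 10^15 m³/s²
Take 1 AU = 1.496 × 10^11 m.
a = 44.15 AU = 6.60484 × 10^12 m
GM = 8.873 × 10^15 m³/s²
2a = 1.32097 × 10^13 m
ε = −GM/(2a) = -671.704 J/kg ≈ -671.7 J/kg

Final answer: -671.7 J/kg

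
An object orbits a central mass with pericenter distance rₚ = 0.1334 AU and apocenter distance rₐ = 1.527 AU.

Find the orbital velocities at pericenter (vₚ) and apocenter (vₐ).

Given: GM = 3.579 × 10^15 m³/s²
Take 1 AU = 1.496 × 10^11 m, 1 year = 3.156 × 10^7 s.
rₚ = 0.1334 AU = 1.99566 × 10^10 m
rₐ = 1.527 AU = 2.28439 × 10^11 m
GM = 3.579 × 10^15 m³/s²
a = (rₚ + rₐ)/2 = 1.24198 × 10^11 m
Vis-viva: v² = GM (2/r − 1/a)
vₚ² = 3.579 × 10^15 × (1.00217 × 10^-10 − 8.05166 × 10^-12) = 329861 m²/s²
vₚ = 574.335 m/s ≈ 0.1212 AU/year
vₐ² = 3.579 × 10^15 × (8.75506 × 10^-12 − 8.05166 × 10^-12) = 2517.47 m²/s²
vₐ = 50.1744 m/s ≈ 50.17 m/s

Final answer: vₚ = 0.1212 AU/year, vₐ = 50.17 m/s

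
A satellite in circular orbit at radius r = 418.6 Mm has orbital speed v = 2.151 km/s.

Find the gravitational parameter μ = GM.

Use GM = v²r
r = 418.6 Mm = 4.186 × 10^8 m
v = 2.151 km/s = 2151 m/s
v² = 4.6268 × 10^6 m²/s²
GM = v²r = 4.6268 × 10^6 × 4.186 × 10^8 = 1.93678 × 10^15 m³/s²
GM ≈ 1.937 × 10^15 m³/s²

Final answer: GM = 1.937 × 10^15 m³/s²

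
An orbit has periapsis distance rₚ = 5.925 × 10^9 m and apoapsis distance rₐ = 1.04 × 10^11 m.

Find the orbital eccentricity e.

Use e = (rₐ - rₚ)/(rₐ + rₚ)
rₚ = 5.925 × 10^9 m
rₐ = 1.04 × 10^11 m
rₐ − rₚ = 9.8075 × 10^10 m
rₐ + rₚ = 1.09925 × 10^11 m
e = (rₐ − rₚ)/(rₐ + rₚ) = 0.892199

Final answer: e = 0.8922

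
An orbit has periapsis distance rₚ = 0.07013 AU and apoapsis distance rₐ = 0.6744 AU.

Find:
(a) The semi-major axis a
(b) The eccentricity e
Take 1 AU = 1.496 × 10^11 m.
rₚ = 0.07013 AU = 1.04914 × 10^10 m
rₐ = 0.6744 AU = 1.0089 × 10^11 m
(a) a = (rₚ + rₐ)/2 = 5.56908 × 10^10 m ≈ 0.3723 AU
(b) e = (rₐ − rₚ)/(rₐ + rₚ) = (9.03988 × 10^10) / (1.11382 × 10^11) = 0.811613

Final answer:
(a) a = 0.3723 AU
(b) e = 0.8116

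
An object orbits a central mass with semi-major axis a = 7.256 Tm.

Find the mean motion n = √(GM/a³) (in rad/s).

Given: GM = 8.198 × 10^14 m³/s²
a = 7.256 Tm = 7.256 × 10^12 m
GM = 8.198 × 10^14 m³/s²
a³ = 3.82025 × 10^38 m³
GM/a³ = (8.198 × 10^14) / (3.82025 × 10^38) = 2.14593 × 10^-24 s⁻²
n = √(GM/a³) = 1.4649 × 10^-12 rad/s ≈ 1.465 × 10^-12 rad/s

Final answer: n = 1.465 × 10^-12 rad/s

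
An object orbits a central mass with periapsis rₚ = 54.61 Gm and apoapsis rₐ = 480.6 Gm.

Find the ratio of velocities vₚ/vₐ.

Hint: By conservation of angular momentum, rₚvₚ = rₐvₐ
rₚ = 54.61 Gm = 5.461 × 10^10 m
rₐ = 480.6 Gm = 4.806 × 10^11 m
rₚvₚ = rₐvₐ  ⇒  vₚ/vₐ = rₐ/rₚ
vₚ/vₐ = (4.806 × 10^11) / (5.461 × 10^10) = 8.80059

Final answer: vₚ/vₐ = 8.801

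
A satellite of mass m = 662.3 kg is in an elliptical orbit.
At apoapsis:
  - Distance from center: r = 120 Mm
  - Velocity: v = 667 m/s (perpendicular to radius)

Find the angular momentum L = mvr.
r = 120 Mm = 1.2 × 10^8 m
v = 667 m/s
vr = 667 × 1.2 × 10^8 = 8.004 × 10^10 m²/s
L = m × vr = 662.3 × 8.004 × 10^10 = 5.30105 × 10^13 kg·m²/s ≈ 5.301 × 10^13 kg·m²/s

Final answer: L = 5.301 × 10^13 kg·m²/s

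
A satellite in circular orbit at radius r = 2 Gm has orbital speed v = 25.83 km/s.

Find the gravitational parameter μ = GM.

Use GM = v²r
r = 2 Gm = 2 × 10^9 m
v = 25.83 km/s = 25830 m/s
v² = 6.67189 × 10^8 m²/s²
GM = v²r = 6.67189 × 10^8 × 2 × 10^9 = 1.33438 × 10^18 m³/s²
GM ≈ 1.334 × 10^18 m³/s²

Final answer: GM = 1.334 × 10^18 m³/s²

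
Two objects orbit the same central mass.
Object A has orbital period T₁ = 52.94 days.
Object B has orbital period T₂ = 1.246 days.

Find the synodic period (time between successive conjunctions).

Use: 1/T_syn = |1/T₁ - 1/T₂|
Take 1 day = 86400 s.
T₁ = 52.94 days = 4.57402 × 10^6 s
T₂ = 1.246 days = 107654 s
1/T₁ = 2.18626 × 10^-7 s⁻¹
1/T₂ = 9.28898 × 10^-6 s⁻¹
|1/T₁ − 1/T₂| = 9.07036 × 10^-6 s⁻¹
T_syn = 1 / |1/T₁ − 1/T₂| = 110249 s ≈ 1.276 days

Final answer: T_syn = 1.276 days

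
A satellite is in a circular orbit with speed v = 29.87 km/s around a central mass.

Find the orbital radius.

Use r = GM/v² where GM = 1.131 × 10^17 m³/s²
v = 29.87 km/s = 29870 m/s
GM = 1.131 × 10^17 m³/s²
v² = 8.92217 × 10^8 m²/s²
r = GM/v² = (1.131 × 10^17) / (8.92217 × 10^8) = 1.26763 × 10^8 m ≈ 1.268 × 10^8 m

Final answer: 1.268 × 10^8 m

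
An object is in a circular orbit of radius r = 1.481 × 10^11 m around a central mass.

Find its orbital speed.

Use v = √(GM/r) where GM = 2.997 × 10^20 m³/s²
r = 1.481 × 10^11 m
GM = 2.997 × 10^20 m³/s²
GM/r = (2.997 × 10^20) / (1.481 × 10^11) = 2.02363 × 10^9 m²/s²
v = √(GM/r) = 44984.8 m/s ≈ 44.98 km/s

Final answer: 44.98 km/s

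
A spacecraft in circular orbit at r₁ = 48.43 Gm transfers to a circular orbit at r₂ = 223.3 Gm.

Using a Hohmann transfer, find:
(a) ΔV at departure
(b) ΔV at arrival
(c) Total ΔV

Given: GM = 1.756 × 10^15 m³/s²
r₁ = 48.43 Gm = 4.843 × 10^10 m
r₂ = 223.3 Gm = 2.233 × 10^11 m
GM = 1.756 × 10^15 m³/s²
Transfer ellipse: a_t = (r₁ + r₂)/2 = 1.35865 × 10^11 m
Circular speed at r₁: v₁ = √(GM/r₁) = 190.417 m/s
Transfer speed at r₁ (periapsis): v₁ₜ = √(GM(2/r₁ − 1/a_t)) = 244.116 m/s
(a) ΔV₁ = v₁ₜ − v₁ = 53.6989 m/s ≈ 53.7 m/s
Circular speed at r₂: v₂ = √(GM/r₂) = 88.6784 m/s
Transfer speed at r₂ (apoapsis): v₂ₜ = √(GM(2/r₂ − 1/a_t)) = 52.9446 m/s
(b) ΔV₂ = v₂ − v₂ₜ = 35.7339 m/s ≈ 35.73 m/s
(c) ΔV_total = ΔV₁ + ΔV₂ = 89.4328 m/s ≈ 89.43 m/s

Final answer:
(a) ΔV₁ = 53.7 m/s
(b) ΔV₂ = 35.73 m/s
(c) ΔV_total = 89.43 m/s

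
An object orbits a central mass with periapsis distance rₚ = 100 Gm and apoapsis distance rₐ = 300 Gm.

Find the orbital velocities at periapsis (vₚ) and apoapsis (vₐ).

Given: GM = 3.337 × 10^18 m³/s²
rₚ = 100 Gm = 1 × 10^11 m
rₐ = 300 Gm = 3 × 10^11 m
GM = 3.337 × 10^18 m³/s²
a = (rₚ + rₐ)/2 = 2 × 10^11 m
Vis-viva: v² = GM (2/r − 1/a)
vₚ² = 3.337 × 10^18 × (2 × 10^-11 − 5 × 10^-12) = 5.0055 × 10^7 m²/s²
vₚ = 7074.96 m/s ≈ 7.075 km/s
vₐ² = 3.337 × 10^18 × (6.66667 × 10^-12 − 5 × 10^-12) = 5.56167 × 10^6 m²/s²
vₐ = 2358.32 m/s ≈ 2.358 km/s

Final answer: vₚ = 7.075 km/s, vₐ = 2.358 km/s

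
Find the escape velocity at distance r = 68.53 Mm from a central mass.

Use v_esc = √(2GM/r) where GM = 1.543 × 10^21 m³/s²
r = 68.53 Mm = 6.853 × 10^7 m
GM = 1.543 × 10^21 m³/s²
2GM/r = 2 × (1.543 × 10^21) / (6.853 × 10^7) = 4.50314 × 10^13 m²/s²
v_esc = √(2GM/r) = 6.71054 × 10^6 m/s ≈ 6711 km/s

Final answer: 6711 km/s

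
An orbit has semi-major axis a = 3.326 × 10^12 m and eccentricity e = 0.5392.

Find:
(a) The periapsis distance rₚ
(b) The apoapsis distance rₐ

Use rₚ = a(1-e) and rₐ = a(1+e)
a = 3.326 × 10^12 m
e = 0.5392:  1 − e = 0.4608,  1 + e = 1.5392
(a) rₚ = a(1 − e) = 3.326 × 10^12 m × 0.4608 = 1.53262 × 10^12 m ≈ 1.533 × 10^12 m
(b) rₐ = a(1 + e) = 3.326 × 10^12 m × 1.5392 = 5.11938 × 10^12 m ≈ 5.119 × 10^12 m

Final answer:
(a) rₚ = 1.533 × 10^12 m
(b) rₐ = 5.119 × 10^12 m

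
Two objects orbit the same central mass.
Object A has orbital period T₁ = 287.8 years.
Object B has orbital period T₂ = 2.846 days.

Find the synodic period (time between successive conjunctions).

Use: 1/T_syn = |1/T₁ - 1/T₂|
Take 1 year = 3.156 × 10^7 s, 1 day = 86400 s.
T₁ = 287.8 years = 9.08297 × 10^9 s
T₂ = 2.846 days = 245894 s
1/T₁ = 1.10096 × 10^-10 s⁻¹
1/T₂ = 4.06679 × 10^-6 s⁻¹
|1/T₁ − 1/T₂| = 4.06668 × 10^-6 s⁻¹
T_syn = 1 / |1/T₁ − 1/T₂| = 245901 s ≈ 2.846 days

Final answer: T_syn = 2.846 days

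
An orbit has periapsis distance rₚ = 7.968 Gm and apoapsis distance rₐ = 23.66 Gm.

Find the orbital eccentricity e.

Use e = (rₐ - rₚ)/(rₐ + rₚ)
rₚ = 7.968 Gm = 7.968 × 10^9 m
rₐ = 23.66 Gm = 2.366 × 10^10 m
rₐ − rₚ = 1.5692 × 10^10 m
rₐ + rₚ = 3.1628 × 10^10 m
e = (rₐ − rₚ)/(rₐ + rₚ) = 0.496143

Final answer: e = 0.4961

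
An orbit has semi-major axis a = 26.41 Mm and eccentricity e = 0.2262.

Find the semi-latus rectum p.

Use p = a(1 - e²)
a = 26.41 Mm = 2.641 × 10^7 m
e = 0.2262,  e² = 0.0511664,  1 − e² = 0.948834
p = a(1 − e²) = 2.641 × 10^7 m × 0.948834 = 2.50587 × 10^7 m ≈ 25.06 Mm

Final answer: p = 25.06 Mm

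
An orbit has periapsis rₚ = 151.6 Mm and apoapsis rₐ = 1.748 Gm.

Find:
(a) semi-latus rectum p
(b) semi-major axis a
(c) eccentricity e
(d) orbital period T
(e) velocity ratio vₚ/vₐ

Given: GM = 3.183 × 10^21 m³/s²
rₚ = 151.6 Mm = 1.516 × 10^8 m
rₐ = 1.748 Gm = 1.748 × 10^9 m
GM = 3.183 × 10^21 m³/s²
a = (rₚ + rₐ)/2 = 9.498 × 10^8 m
e = (rₐ − rₚ)/(rₐ + rₚ) = (1.5964 × 10^9) / (1.8996 × 10^9) = 0.840387
(a) 1 − e² = 0.293749;  p = a(1 − e²) = 9.498 × 10^8 × 0.293749 = 2.79003 × 10^8 m ≈ 279 Mm
(b) a = 9.498 × 10^8 m ≈ 949.8 Mm
(c) e = 0.840387 ≈ 0.8404
(d) a³ = 8.56834 × 10^26 m³;  T = 2π √(a³/GM) = 2π × 518.836 s = 3259.94 s ≈ 54.33 minutes
(e) vₚ/vₐ = rₐ/rₚ (angular momentum) = (1.748 × 10^9) / (1.516 × 10^8) = 11.5303 ≈ 11.53

Final answer:
(a) semi-latus rectum p = 279 Mm
(b) semi-major axis a = 949.8 Mm
(c) eccentricity e = 0.8404
(d) orbital period T = 54.33 minutes
(e) velocity ratio vₚ/vₐ = 11.53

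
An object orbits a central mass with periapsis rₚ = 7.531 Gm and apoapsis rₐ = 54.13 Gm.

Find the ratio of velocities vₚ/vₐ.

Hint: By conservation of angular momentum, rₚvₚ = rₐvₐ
rₚ = 7.531 Gm = 7.531 × 10^9 m
rₐ = 54.13 Gm = 5.413 × 10^10 m
rₚvₚ = rₐvₐ  ⇒  vₚ/vₐ = rₐ/rₚ
vₚ/vₐ = (5.413 × 10^10) / (7.531 × 10^9) = 7.18762

Final answer: vₚ/vₐ = 7.188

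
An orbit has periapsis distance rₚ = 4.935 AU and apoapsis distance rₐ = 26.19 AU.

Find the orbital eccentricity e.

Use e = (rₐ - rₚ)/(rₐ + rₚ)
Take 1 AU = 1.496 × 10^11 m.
rₚ = 4.935 AU = 7.38276 × 10^11 m
rₐ = 26.19 AU = 3.91802 × 10^12 m
rₐ − rₚ = 3.17975 × 10^12 m
rₐ + rₚ = 4.6563 × 10^12 m
e = (rₐ − rₚ)/(rₐ + rₚ) = 0.682892

Final answer: e = 0.6829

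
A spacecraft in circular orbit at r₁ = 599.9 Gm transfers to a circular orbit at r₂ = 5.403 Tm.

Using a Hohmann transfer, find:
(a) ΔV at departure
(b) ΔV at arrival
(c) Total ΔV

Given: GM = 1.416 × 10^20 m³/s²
r₁ = 599.9 Gm = 5.999 × 10^11 m
r₂ = 5.403 Tm = 5.403 × 10^12 m
GM = 1.416 × 10^20 m³/s²
Transfer ellipse: a_t = (r₁ + r₂)/2 = 3.00145 × 10^12 m
Circular speed at r₁: v₁ = √(GM/r₁) = 15363.6 m/s
Transfer speed at r₁ (periapsis): v₁ₜ = √(GM(2/r₁ − 1/a_t)) = 20613.1 m/s
(a) ΔV₁ = v₁ₜ − v₁ = 5249.57 m/s ≈ 5.25 km/s
Circular speed at r₂: v₂ = √(GM/r₂) = 5119.34 m/s
Transfer speed at r₂ (apoapsis): v₂ₜ = √(GM(2/r₂ − 1/a_t)) = 2288.7 m/s
(b) ΔV₂ = v₂ − v₂ₜ = 2830.65 m/s ≈ 2.831 km/s
(c) ΔV_total = ΔV₁ + ΔV₂ = 8080.21 m/s ≈ 8.08 km/s

Final answer:
(a) ΔV₁ = 5.25 km/s
(b) ΔV₂ = 2.831 km/s
(c) ΔV_total = 8.08 km/s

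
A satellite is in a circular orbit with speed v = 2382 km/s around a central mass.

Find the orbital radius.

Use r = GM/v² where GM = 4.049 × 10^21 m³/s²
v = 2382 km/s = 2.382 × 10^6 m/s
GM = 4.049 × 10^21 m³/s²
v² = 5.67392 × 10^12 m²/s²
r = GM/v² = (4.049 × 10^21) / (5.67392 × 10^12) = 7.13615 × 10^8 m ≈ 713.6 Mm

Final answer: 713.6 Mm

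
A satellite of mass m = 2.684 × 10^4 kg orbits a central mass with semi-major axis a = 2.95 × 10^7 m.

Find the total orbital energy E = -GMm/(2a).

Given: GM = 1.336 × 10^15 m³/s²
a = 2.95 × 10^7 m
GM = 1.336 × 10^15 m³/s²
2a = 5.9 × 10^7 m
GMm = 1.336 × 10^15 × 26840 = 3.58582 × 10^19 m³·kg/s²
E = −GMm/(2a) = -6.07767 × 10^11 J ≈ -607.8 GJ

Final answer: -607.8 GJ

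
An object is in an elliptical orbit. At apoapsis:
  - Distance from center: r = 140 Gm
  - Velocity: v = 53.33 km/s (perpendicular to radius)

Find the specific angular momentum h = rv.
r = 140 Gm = 1.4 × 10^11 m
v = 53.33 km/s = 53330 m/s
h = rv = 1.4 × 10^11 × 53330 = 7.4662 × 10^15 m²/s ≈ 7.466 × 10^15 m²/s

Final answer: h = 7.466 × 10^15 m²/s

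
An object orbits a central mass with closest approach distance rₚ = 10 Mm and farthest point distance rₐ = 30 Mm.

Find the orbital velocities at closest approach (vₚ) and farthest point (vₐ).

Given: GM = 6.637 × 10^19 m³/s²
rₚ = 10 Mm = 1 × 10^7 m
rₐ = 30 Mm = 3 × 10^7 m
GM = 6.637 × 10^19 m³/s²
a = (rₚ + rₐ)/2 = 2 × 10^7 m
Vis-viva: v² = GM (2/r − 1/a)
vₚ² = 6.637 × 10^19 × (2 × 10^-7 − 5 × 10^-8) = 9.9555 × 10^12 m²/s²
vₚ = 3.15523 × 10^6 m/s ≈ 3155 km/s
vₐ² = 6.637 × 10^19 × (6.66667 × 10^-8 − 5 × 10^-8) = 1.10617 × 10^12 m²/s²
vₐ = 1.05174 × 10^6 m/s ≈ 1052 km/s

Final answer: vₚ = 3155 km/s, vₐ = 1052 km/s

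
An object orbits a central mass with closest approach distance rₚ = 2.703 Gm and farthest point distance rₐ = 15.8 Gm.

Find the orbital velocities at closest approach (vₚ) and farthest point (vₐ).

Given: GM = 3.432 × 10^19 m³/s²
rₚ = 2.703 Gm = 2.703 × 10^9 m
rₐ = 15.8 Gm = 1.58 × 10^10 m
GM = 3.432 × 10^19 m³/s²
a = (rₚ + rₐ)/2 = 9.2515 × 10^9 m
Vis-viva: v² = GM (2/r − 1/a)
vₚ² = 3.432 × 10^19 × (7.39919 × 10^-10 − 1.08091 × 10^-10) = 2.16843 × 10^10 m²/s²
vₚ = 147256 m/s ≈ 147.3 km/s
vₐ² = 3.432 × 10^19 × (1.26582 × 10^-10 − 1.08091 × 10^-10) = 6.34635 × 10^8 m²/s²
vₐ = 25192 m/s ≈ 25.19 km/s

Final answer: vₚ = 147.3 km/s, vₐ = 25.19 km/s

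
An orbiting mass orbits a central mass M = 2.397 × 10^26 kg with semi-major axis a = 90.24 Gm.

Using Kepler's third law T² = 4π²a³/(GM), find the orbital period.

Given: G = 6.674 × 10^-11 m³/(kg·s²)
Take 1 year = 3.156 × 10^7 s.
M = 2.397 × 10^26 kg
GM = G × M = 6.674 × 10^-11 × 2.397 × 10^26 = 1.59976 × 10^16 m³/s²
a = 90.24 Gm = 9.024 × 10^10 m
a³ = 7.34848 × 10^32 m³
T = 2π √(a³/GM) = 2π √((7.34848 × 10^32) / (1.59976 × 10^16)) = 2π × 2.14324 × 10^8 s
T = 1.34664 × 10^9 s ≈ 42.67 years

Final answer: 42.67 years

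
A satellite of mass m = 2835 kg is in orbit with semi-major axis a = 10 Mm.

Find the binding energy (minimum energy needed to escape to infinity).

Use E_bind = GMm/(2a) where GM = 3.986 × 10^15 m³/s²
a = 10 Mm = 1 × 10^7 m
GM = 3.986 × 10^15 m³/s²
m = 2835 kg
GMm = 3.986 × 10^15 × 2835 = 1.13003 × 10^19 m³·kg/s²
2a = 2 × 10^7 m
E_bind = GMm/(2a) = 5.65016 × 10^11 J ≈ 565 GJ

Final answer: 565 GJ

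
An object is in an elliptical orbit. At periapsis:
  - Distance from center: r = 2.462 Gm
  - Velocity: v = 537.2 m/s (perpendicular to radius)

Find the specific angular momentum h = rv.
r = 2.462 Gm = 2.462 × 10^9 m
v = 537.2 m/s
h = rv = 2.462 × 10^9 × 537.2 = 1.32259 × 10^12 m²/s ≈ 1.323 × 10^12 m²/s

Final answer: h = 1.323 × 10^12 m²/s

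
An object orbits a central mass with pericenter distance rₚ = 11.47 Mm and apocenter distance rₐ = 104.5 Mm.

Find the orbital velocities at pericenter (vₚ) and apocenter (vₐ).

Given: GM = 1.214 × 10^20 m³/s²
rₚ = 11.47 Mm = 1.147 × 10^7 m
rₐ = 104.5 Mm = 1.045 × 10^8 m
GM = 1.214 × 10^20 m³/s²
a = (rₚ + rₐ)/2 = 5.7985 × 10^7 m
Vis-viva: v² = GM (2/r − 1/a)
vₚ² = 1.214 × 10^20 × (1.74368 × 10^-7 − 1.72458 × 10^-8) = 1.90746 × 10^13 m²/s²
vₚ = 4.36745 × 10^6 m/s ≈ 4367 km/s
vₐ² = 1.214 × 10^20 × (1.91388 × 10^-8 − 1.72458 × 10^-8) = 2.298 × 10^11 m²/s²
vₐ = 479375 m/s ≈ 479.4 km/s

Final answer: vₚ = 4367 km/s, vₐ = 479.4 km/s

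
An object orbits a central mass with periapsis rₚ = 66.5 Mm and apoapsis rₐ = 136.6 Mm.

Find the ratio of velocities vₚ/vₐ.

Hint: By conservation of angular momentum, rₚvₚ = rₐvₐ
rₚ = 66.5 Mm = 6.65 × 10^7 m
rₐ = 136.6 Mm = 1.366 × 10^8 m
rₚvₚ = rₐvₐ  ⇒  vₚ/vₐ = rₐ/rₚ
vₚ/vₐ = (1.366 × 10^8) / (6.65 × 10^7) = 2.05414

Final answer: vₚ/vₐ = 2.054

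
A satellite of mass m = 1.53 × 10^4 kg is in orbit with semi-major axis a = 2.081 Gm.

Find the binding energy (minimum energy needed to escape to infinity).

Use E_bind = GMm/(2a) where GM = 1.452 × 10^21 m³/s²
a = 2.081 Gm = 2.081 × 10^9 m
GM = 1.452 × 10^21 m³/s²
m = 1.53 × 10^4 kg
GMm = 1.452 × 10^21 × 15300 = 2.22156 × 10^25 m³·kg/s²
2a = 4.162 × 10^9 m
E_bind = GMm/(2a) = 5.33772 × 10^15 J ≈ 5.338 PJ

Final answer: 5.338 PJ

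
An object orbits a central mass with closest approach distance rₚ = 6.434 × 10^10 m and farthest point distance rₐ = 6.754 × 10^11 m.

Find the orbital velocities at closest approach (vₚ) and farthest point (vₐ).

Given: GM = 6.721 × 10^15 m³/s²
rₚ = 6.434 × 10^10 m
rₐ = 6.754 × 10^11 m
GM = 6.721 × 10^15 m³/s²
a = (rₚ + rₐ)/2 = 3.6987 × 10^11 m
Vis-viva: v² = GM (2/r − 1/a)
vₚ² = 6.721 × 10^15 × (3.10849 × 10^-11 − 2.70365 × 10^-12) = 190750 m²/s²
vₚ = 436.749 m/s ≈ 436.7 m/s
vₐ² = 6.721 × 10^15 × (2.96121 × 10^-12 − 2.70365 × 10^-12) = 1731.03 m²/s²
vₐ = 41.6057 m/s ≈ 41.61 m/s

Final answer: vₚ = 436.7 m/s, vₐ = 41.61 m/s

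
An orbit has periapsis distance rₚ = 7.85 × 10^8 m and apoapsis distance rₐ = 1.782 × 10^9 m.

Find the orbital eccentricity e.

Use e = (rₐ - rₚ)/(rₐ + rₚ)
rₚ = 7.85 × 10^8 m
rₐ = 1.782 × 10^9 m
rₐ − rₚ = 9.97 × 10^8 m
rₐ + rₚ = 2.567 × 10^9 m
e = (rₐ − rₚ)/(rₐ + rₚ) = 0.388391

Final answer: e = 0.3884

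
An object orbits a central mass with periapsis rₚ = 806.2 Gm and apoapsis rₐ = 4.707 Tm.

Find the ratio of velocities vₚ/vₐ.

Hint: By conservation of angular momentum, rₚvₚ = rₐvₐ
rₚ = 806.2 Gm = 8.062 × 10^11 m
rₐ = 4.707 Tm = 4.707 × 10^12 m
rₚvₚ = rₐvₐ  ⇒  vₚ/vₐ = rₐ/rₚ
vₚ/vₐ = (4.707 × 10^12) / (8.062 × 10^11) = 5.8385

Final answer: vₚ/vₐ = 5.839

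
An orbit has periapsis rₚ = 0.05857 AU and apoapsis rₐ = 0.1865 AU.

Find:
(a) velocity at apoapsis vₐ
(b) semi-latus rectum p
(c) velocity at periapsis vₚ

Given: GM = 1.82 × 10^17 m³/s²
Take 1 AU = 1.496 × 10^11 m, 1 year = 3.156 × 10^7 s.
rₚ = 0.05857 AU = 8.76207 × 10^9 m
rₐ = 0.1865 AU = 2.79004 × 10^10 m
GM = 1.82 × 10^17 m³/s²
a = (rₚ + rₐ)/2 = 1.83312 × 10^10 m
e = (rₐ − rₚ)/(rₐ + rₚ) = (1.91383 × 10^10) / (3.66625 × 10^10) = 0.522014
(a) vₐ² = GM (2/rₐ − 1/a) = 1.82 × 10^17 × (7.16836 × 10^-11 − 5.45517 × 10^-11) = 3.118 × 10^6 m²/s²;  vₐ = 1765.79 m/s ≈ 0.3725 AU/year
(b) 1 − e² = 0.727501;  p = a(1 − e²) = 1.83312 × 10^10 × 0.727501 = 1.3336 × 10^10 m ≈ 0.08914 AU
(c) vₚ² = GM (2/rₚ − 1/a) = 1.82 × 10^17 × (2.28257 × 10^-10 − 5.45517 × 10^-11) = 3.16143 × 10^7 m²/s²;  vₚ = 5622.66 m/s ≈ 1.186 AU/year

Final answer:
(a) velocity at apoapsis vₐ = 0.3725 AU/year
(b) semi-latus rectum p = 0.08914 AU
(c) velocity at periapsis vₚ = 1.186 AU/year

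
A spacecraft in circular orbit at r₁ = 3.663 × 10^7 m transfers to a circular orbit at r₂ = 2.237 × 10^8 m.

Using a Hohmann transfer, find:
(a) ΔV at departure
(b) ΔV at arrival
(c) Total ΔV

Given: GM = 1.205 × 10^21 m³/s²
r₁ = 3.663 × 10^7 m
r₂ = 2.237 × 10^8 m
GM = 1.205 × 10^21 m³/s²
Transfer ellipse: a_t = (r₁ + r₂)/2 = 1.30165 × 10^8 m
Circular speed at r₁: v₁ = √(GM/r₁) = 5.73555 × 10^6 m/s
Transfer speed at r₁ (periapsis): v₁ₜ = √(GM(2/r₁ − 1/a_t)) = 7.51901 × 10^6 m/s
(a) ΔV₁ = v₁ₜ − v₁ = 1.78346 × 10^6 m/s ≈ 1783 km/s
Circular speed at r₂: v₂ = √(GM/r₂) = 2.32092 × 10^6 m/s
Transfer speed at r₂ (apoapsis): v₂ₜ = √(GM(2/r₂ − 1/a_t)) = 1.23121 × 10^6 m/s
(b) ΔV₂ = v₂ − v₂ₜ = 1.08971 × 10^6 m/s ≈ 1090 km/s
(c) ΔV_total = ΔV₁ + ΔV₂ = 2.87318 × 10^6 m/s ≈ 2873 km/s

Final answer:
(a) ΔV₁ = 1783 km/s
(b) ΔV₂ = 1090 km/s
(c) ΔV_total = 2873 km/s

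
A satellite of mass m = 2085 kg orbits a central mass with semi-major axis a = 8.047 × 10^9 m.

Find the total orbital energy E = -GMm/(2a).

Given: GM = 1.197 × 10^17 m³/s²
a = 8.047 × 10^9 m
GM = 1.197 × 10^17 m³/s²
2a = 1.6094 × 10^10 m
GMm = 1.197 × 10^17 × 2085 = 2.49574 × 10^20 m³·kg/s²
E = −GMm/(2a) = -1.55073 × 10^10 J ≈ -15.51 GJ

Final answer: -15.51 GJ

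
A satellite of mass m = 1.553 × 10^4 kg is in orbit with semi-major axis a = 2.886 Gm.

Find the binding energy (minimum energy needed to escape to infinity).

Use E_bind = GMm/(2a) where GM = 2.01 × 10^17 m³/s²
a = 2.886 Gm = 2.886 × 10^9 m
GM = 2.01 × 10^17 m³/s²
m = 1.553 × 10^4 kg
GMm = 2.01 × 10^17 × 15530 = 3.12153 × 10^21 m³·kg/s²
2a = 5.772 × 10^9 m
E_bind = GMm/(2a) = 5.40806 × 10^11 J ≈ 540.8 GJ

Final answer: 540.8 GJ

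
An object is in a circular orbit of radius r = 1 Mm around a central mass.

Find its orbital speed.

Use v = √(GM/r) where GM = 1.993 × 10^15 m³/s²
r = 1 Mm = 1 × 10^6 m
GM = 1.993 × 10^15 m³/s²
GM/r = (1.993 × 10^15) / (1 × 10^6) = 1.993 × 10^9 m²/s²
v = √(GM/r) = 44643 m/s ≈ 44.64 km/s

Final answer: 44.64 km/s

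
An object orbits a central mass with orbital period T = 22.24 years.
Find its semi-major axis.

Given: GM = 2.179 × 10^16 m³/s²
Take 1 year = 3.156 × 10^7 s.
T = 22.24 years = 7.01894 × 10^8 s
GM = 2.179 × 10^16 m³/s²
Kepler's third law: a³ = GM T² / (4π²)
T² = 4.92656 × 10^17 s²
a³ = (2.179 × 10^16) × (4.92656 × 10^17) / (4π²) = 2.7192 × 10^32 m³
a = (a³)^(1/3) = 6.47859 × 10^10 m ≈ 6.479 × 10^10 m

Final answer: 6.479 × 10^10 m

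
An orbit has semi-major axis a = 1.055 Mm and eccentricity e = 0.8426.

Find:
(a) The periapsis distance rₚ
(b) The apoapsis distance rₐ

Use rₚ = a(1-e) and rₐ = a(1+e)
a = 1.055 Mm = 1.055 × 10^6 m
e = 0.8426:  1 − e = 0.1574,  1 + e = 1.8426
(a) rₚ = a(1 − e) = 1.055 × 10^6 m × 0.1574 = 166057 m ≈ 166.1 km
(b) rₐ = a(1 + e) = 1.055 × 10^6 m × 1.8426 = 1.94394 × 10^6 m ≈ 1.944 Mm

Final answer:
(a) rₚ = 166.1 km
(b) rₐ = 1.944 Mm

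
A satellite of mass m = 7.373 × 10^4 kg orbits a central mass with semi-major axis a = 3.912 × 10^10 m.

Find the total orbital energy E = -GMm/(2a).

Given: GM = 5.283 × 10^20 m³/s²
a = 3.912 × 10^10 m
GM = 5.283 × 10^20 m³/s²
2a = 7.824 × 10^10 m
GMm = 5.283 × 10^20 × 73730 = 3.89516 × 10^25 m³·kg/s²
E = −GMm/(2a) = -4.97847 × 10^14 J ≈ -497.8 TJ

Final answer: -497.8 TJ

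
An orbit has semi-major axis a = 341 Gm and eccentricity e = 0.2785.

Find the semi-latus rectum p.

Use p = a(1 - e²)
a = 341 Gm = 3.41 × 10^11 m
e = 0.2785,  e² = 0.0775623,  1 − e² = 0.922438
p = a(1 − e²) = 3.41 × 10^11 m × 0.922438 = 3.14551 × 10^11 m ≈ 314.6 Gm

Final answer: p = 314.6 Gm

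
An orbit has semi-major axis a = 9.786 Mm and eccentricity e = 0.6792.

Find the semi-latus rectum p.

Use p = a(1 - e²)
a = 9.786 Mm = 9.786 × 10^6 m
e = 0.6792,  e² = 0.461313,  1 − e² = 0.538687
p = a(1 − e²) = 9.786 × 10^6 m × 0.538687 = 5.27159 × 10^6 m ≈ 5.272 Mm

Final answer: p = 5.272 Mm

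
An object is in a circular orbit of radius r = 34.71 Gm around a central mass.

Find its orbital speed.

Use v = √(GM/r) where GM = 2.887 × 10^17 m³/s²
r = 34.71 Gm = 3.471 × 10^10 m
GM = 2.887 × 10^17 m³/s²
GM/r = (2.887 × 10^17) / (3.471 × 10^10) = 8.31749 × 10^6 m²/s²
v = √(GM/r) = 2884.01 m/s ≈ 2.884 km/s

Final answer: 2.884 km/s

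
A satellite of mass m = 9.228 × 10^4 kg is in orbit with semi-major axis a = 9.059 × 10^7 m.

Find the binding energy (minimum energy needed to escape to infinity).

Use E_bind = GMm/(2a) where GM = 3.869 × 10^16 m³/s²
a = 9.059 × 10^7 m
GM = 3.869 × 10^16 m³/s²
m = 9.228 × 10^4 kg
GMm = 3.869 × 10^16 × 92280 = 3.57031 × 10^21 m³·kg/s²
2a = 1.8118 × 10^8 m
E_bind = GMm/(2a) = 1.97059 × 10^13 J ≈ 19.71 TJ

Final answer: 19.71 TJ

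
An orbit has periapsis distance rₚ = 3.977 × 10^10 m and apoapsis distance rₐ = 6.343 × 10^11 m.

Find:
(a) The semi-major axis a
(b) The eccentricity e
rₚ = 3.977 × 10^10 m
rₐ = 6.343 × 10^11 m
(a) a = (rₚ + rₐ)/2 = 3.37035 × 10^11 m ≈ 3.37 × 10^11 m
(b) e = (rₐ − rₚ)/(rₐ + rₚ) = (5.9453 × 10^11) / (6.7407 × 10^11) = 0.882

Final answer:
(a) a = 3.37 × 10^11 m
(b) e = 0.882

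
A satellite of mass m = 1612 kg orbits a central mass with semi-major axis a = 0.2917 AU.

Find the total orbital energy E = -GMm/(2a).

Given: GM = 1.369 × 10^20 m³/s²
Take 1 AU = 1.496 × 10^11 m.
a = 0.2917 AU = 4.36383 × 10^10 m
GM = 1.369 × 10^20 m³/s²
2a = 8.72766 × 10^10 m
GMm = 1.369 × 10^20 × 1612 = 2.20683 × 10^23 m³·kg/s²
E = −GMm/(2a) = -2.52854 × 10^12 J ≈ -2.529 TJ

Final answer: -2.529 TJ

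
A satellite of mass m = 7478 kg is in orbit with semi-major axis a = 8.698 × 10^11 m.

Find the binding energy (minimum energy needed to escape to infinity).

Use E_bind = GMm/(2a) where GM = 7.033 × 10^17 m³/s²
a = 8.698 × 10^11 m
GM = 7.033 × 10^17 m³/s²
m = 7478 kg
GMm = 7.033 × 10^17 × 7478 = 5.25928 × 10^21 m³·kg/s²
2a = 1.7396 × 10^12 m
E_bind = GMm/(2a) = 3.02327 × 10^9 J ≈ 3.023 GJ

Final answer: 3.023 GJ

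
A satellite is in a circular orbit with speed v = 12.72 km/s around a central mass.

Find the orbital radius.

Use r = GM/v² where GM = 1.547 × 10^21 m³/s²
v = 12.72 km/s = 12720 m/s
GM = 1.547 × 10^21 m³/s²
v² = 1.61798 × 10^8 m²/s²
r = GM/v² = (1.547 × 10^21) / (1.61798 × 10^8) = 9.56128 × 10^12 m ≈ 9.561 × 10^12 m

Final answer: 9.561 × 10^12 m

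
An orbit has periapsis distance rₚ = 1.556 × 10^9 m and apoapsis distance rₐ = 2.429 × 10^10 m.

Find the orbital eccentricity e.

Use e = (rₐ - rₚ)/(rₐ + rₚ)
rₚ = 1.556 × 10^9 m
rₐ = 2.429 × 10^10 m
rₐ − rₚ = 2.2734 × 10^10 m
rₐ + rₚ = 2.5846 × 10^10 m
e = (rₐ − rₚ)/(rₐ + rₚ) = 0.879595

Final answer: e = 0.8796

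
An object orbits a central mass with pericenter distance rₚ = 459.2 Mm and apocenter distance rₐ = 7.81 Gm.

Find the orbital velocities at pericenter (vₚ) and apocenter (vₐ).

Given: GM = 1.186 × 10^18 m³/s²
rₚ = 459.2 Mm = 4.592 × 10^8 m
rₐ = 7.81 Gm = 7.81 × 10^9 m
GM = 1.186 × 10^18 m³/s²
a = (rₚ + rₐ)/2 = 4.1346 × 10^9 m
Vis-viva: v² = GM (2/r − 1/a)
vₚ² = 1.186 × 10^18 × (4.3554 × 10^-9 − 2.41861 × 10^-10) = 4.87866 × 10^9 m²/s²
vₚ = 69847.4 m/s ≈ 69.85 km/s
vₐ² = 1.186 × 10^18 × (2.56082 × 10^-10 − 2.41861 × 10^-10) = 1.68656 × 10^7 m²/s²
vₐ = 4106.78 m/s ≈ 4.107 km/s

Final answer: vₚ = 69.85 km/s, vₐ = 4.107 km/s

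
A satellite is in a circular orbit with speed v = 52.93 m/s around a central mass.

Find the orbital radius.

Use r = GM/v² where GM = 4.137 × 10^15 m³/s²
v = 52.93 m/s
GM = 4.137 × 10^15 m³/s²
v² = 2801.58 m²/s²
r = GM/v² = (4.137 × 10^15) / 2801.58 = 1.47666 × 10^12 m ≈ 1.477 × 10^12 m

Final answer: 1.477 × 10^12 m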